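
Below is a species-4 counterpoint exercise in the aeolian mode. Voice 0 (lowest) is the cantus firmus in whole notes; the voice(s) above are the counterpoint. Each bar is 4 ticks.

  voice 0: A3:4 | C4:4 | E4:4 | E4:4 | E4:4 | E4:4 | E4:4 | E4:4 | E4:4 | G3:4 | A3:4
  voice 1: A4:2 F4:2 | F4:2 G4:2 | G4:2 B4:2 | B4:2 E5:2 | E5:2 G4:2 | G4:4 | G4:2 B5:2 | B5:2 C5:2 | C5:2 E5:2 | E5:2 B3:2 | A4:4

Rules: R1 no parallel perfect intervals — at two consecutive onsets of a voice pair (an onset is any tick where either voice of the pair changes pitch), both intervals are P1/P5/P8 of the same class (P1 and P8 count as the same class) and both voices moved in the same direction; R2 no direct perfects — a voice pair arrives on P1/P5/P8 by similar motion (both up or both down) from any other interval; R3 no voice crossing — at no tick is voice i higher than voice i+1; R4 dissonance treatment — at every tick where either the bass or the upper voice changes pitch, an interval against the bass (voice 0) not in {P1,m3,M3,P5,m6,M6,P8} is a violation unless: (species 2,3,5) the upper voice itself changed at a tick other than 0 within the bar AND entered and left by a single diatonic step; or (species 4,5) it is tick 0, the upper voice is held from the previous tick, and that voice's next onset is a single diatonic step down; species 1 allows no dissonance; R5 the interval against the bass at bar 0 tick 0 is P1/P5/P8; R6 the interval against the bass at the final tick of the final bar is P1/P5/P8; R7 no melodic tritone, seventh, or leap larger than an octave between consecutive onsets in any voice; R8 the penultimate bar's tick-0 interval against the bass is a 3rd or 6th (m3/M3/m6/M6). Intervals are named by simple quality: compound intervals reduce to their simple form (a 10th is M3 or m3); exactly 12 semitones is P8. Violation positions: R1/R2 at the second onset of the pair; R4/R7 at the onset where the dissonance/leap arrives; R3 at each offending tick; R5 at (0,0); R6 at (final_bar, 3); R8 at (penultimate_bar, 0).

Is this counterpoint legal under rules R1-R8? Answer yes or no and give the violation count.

No (6 violations)

bar 0: v0=A3 v1=A4 (P8)
bar 1: v0=C4 v1=F4 (P4)
bar 2: v0=E4 v1=G4 (m3)
bar 3: v0=E4 v1=B4 (P5)
bar 4: v0=E4 v1=E5 (P8)
bar 5: v0=E4 v1=G4 (m3)
bar 6: v0=E4 v1=G4 (m3)
bar 7: v0=E4 v1=B5 (P5)
bar 8: v0=E4 v1=C5 (m6)
bar 9: v0=G3 v1=E5 (M6)
bar 10: v0=A3 v1=A4 (P8)
  R4 @ bar1.0: C4/F4 P4 untreated
  R7 @ bar6.2: G4->B5 leap 16st
  R7 @ bar7.2: B5->C5 leap 11st
  R7 @ bar9.2: E5->B3 leap 17st
  R2 @ bar10.0: G3/B3 M3 -> A3/A4 P8 similar
  R7 @ bar10.0: B3->A4 leap 10st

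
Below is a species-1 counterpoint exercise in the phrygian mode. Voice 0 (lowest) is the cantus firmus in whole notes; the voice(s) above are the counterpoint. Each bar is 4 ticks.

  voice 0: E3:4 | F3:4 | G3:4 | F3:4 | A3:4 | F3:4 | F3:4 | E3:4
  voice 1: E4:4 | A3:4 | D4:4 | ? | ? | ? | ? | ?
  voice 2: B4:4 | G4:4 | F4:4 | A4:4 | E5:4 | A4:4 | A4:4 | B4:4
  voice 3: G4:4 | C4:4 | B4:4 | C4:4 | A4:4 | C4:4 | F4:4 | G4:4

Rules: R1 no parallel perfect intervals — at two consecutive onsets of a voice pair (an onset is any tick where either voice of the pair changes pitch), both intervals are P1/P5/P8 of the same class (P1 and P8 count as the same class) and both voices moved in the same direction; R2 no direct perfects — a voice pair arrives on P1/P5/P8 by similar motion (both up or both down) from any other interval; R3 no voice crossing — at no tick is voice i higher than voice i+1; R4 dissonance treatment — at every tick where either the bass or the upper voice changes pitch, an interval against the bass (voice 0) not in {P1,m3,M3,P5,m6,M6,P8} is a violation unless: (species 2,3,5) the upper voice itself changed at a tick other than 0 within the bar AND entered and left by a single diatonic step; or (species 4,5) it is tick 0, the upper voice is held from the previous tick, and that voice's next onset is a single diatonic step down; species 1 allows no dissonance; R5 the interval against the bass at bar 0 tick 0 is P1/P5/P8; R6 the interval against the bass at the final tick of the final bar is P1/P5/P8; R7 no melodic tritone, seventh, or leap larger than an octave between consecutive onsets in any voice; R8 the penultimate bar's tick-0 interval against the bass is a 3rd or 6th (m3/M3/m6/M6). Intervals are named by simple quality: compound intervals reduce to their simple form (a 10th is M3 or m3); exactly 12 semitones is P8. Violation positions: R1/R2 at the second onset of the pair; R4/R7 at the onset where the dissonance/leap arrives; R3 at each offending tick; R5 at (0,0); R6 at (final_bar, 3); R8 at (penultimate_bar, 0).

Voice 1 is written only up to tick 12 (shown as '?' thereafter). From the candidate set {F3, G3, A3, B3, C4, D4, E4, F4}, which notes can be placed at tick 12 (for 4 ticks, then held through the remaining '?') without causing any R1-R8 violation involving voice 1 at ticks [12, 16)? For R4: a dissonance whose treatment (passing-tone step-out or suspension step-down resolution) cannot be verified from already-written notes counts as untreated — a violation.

F3: violates R2
G3: violates R4
A3: legal
B3: violates R4
C4: violates R1,R2
D4: legal
E4: violates R4
F4: legal

{A3, D4, F4}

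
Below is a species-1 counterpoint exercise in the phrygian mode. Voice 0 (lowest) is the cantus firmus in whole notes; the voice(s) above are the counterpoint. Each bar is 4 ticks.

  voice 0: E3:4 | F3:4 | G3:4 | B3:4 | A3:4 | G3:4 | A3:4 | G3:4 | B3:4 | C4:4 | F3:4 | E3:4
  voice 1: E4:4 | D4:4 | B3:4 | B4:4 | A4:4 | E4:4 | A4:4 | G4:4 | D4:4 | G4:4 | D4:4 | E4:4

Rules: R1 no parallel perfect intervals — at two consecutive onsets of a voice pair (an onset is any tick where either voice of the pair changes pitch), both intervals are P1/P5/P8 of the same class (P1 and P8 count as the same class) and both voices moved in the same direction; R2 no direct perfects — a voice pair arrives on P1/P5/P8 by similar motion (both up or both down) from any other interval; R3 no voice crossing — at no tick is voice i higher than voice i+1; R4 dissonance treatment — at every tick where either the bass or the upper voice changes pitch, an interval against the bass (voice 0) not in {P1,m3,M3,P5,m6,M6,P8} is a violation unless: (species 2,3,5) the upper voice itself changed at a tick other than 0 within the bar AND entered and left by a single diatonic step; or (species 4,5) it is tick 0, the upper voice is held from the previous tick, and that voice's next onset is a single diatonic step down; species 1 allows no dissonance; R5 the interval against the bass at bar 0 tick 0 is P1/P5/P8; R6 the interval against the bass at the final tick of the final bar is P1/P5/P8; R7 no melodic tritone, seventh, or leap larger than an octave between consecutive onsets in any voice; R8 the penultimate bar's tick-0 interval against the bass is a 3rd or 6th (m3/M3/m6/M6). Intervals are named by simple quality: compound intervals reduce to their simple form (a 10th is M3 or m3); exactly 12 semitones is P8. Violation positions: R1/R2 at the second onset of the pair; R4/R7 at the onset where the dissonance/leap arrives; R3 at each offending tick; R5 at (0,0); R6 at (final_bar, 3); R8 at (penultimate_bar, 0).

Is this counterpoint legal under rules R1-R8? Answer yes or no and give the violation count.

No (5 violations)

bar 0: v0=E3 v1=E4 (P8)
bar 1: v0=F3 v1=D4 (M6)
bar 2: v0=G3 v1=B3 (M3)
bar 3: v0=B3 v1=B4 (P8)
bar 4: v0=A3 v1=A4 (P8)
bar 5: v0=G3 v1=E4 (M6)
bar 6: v0=A3 v1=A4 (P8)
bar 7: v0=G3 v1=G4 (P8)
bar 8: v0=B3 v1=D4 (m3)
bar 9: v0=C4 v1=G4 (P5)
bar 10: v0=F3 v1=D4 (M6)
bar 11: v0=E3 v1=E4 (P8)
  R2 @ bar3.0: G3/B3 M3 -> B3/B4 P8 similar
  R1 @ bar4.0: B3/B4 P8 -> A3/A4 P8 similar
  R2 @ bar6.0: G3/E4 M6 -> A3/A4 P8 similar
  R1 @ bar7.0: A3/A4 P8 -> G3/G4 P8 similar
  R2 @ bar9.0: B3/D4 m3 -> C4/G4 P5 similar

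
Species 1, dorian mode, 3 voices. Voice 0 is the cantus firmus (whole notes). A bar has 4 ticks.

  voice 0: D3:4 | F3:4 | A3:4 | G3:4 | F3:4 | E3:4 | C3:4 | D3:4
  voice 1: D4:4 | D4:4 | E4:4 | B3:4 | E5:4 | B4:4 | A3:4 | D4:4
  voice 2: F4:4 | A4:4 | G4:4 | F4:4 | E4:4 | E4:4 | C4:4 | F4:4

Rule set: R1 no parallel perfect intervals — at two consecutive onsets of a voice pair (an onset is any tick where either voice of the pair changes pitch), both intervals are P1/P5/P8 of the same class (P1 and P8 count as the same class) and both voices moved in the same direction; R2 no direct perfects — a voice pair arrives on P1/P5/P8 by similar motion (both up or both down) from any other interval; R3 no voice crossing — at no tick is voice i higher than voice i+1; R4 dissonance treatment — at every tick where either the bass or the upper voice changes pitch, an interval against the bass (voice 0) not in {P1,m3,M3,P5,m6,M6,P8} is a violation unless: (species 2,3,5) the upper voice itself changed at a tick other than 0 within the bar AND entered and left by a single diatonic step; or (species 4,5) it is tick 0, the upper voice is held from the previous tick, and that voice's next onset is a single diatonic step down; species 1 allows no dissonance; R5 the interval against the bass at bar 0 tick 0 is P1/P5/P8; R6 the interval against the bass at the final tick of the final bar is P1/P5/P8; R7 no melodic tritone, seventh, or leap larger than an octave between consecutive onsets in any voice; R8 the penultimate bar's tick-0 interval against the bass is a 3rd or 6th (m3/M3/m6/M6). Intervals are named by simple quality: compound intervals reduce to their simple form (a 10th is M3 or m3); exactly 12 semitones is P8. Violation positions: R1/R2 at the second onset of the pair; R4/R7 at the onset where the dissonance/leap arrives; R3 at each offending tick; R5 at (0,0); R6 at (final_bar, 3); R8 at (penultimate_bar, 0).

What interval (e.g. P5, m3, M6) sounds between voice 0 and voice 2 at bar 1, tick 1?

M3

voice 0=F3 voice 2=A4 -> M3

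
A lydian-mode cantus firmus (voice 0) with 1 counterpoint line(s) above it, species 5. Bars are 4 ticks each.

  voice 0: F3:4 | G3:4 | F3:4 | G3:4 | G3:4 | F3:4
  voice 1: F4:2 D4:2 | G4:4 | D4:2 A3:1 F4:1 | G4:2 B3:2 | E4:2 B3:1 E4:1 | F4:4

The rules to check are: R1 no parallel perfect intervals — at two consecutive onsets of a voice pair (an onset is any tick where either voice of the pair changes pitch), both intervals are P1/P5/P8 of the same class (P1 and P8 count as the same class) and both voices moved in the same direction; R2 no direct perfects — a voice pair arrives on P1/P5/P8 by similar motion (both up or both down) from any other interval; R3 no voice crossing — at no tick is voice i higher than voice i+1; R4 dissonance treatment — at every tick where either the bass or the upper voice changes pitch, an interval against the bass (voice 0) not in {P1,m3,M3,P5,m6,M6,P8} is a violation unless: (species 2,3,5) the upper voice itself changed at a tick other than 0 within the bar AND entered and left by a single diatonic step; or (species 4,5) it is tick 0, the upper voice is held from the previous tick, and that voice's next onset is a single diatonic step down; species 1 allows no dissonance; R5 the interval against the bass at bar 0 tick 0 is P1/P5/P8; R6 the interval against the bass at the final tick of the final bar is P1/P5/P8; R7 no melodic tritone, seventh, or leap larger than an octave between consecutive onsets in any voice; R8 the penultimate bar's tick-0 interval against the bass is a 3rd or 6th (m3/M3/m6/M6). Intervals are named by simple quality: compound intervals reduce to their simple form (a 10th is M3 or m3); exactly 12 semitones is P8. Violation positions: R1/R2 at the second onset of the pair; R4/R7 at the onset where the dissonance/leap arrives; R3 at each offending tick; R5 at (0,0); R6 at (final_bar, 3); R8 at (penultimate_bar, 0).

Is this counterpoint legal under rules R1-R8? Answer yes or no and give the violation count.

bar 0: v0=F3 v1=F4 (P8)
bar 1: v0=G3 v1=G4 (P8)
bar 2: v0=F3 v1=D4 (M6)
bar 3: v0=G3 v1=G4 (P8)
bar 4: v0=G3 v1=E4 (M6)
bar 5: v0=F3 v1=F4 (P8)
  R2 @ bar1.0: F3/D4 M6 -> G3/G4 P8 similar
  R1 @ bar3.0: F3/F4 P8 -> G3/G4 P8 similar

No (2 violations)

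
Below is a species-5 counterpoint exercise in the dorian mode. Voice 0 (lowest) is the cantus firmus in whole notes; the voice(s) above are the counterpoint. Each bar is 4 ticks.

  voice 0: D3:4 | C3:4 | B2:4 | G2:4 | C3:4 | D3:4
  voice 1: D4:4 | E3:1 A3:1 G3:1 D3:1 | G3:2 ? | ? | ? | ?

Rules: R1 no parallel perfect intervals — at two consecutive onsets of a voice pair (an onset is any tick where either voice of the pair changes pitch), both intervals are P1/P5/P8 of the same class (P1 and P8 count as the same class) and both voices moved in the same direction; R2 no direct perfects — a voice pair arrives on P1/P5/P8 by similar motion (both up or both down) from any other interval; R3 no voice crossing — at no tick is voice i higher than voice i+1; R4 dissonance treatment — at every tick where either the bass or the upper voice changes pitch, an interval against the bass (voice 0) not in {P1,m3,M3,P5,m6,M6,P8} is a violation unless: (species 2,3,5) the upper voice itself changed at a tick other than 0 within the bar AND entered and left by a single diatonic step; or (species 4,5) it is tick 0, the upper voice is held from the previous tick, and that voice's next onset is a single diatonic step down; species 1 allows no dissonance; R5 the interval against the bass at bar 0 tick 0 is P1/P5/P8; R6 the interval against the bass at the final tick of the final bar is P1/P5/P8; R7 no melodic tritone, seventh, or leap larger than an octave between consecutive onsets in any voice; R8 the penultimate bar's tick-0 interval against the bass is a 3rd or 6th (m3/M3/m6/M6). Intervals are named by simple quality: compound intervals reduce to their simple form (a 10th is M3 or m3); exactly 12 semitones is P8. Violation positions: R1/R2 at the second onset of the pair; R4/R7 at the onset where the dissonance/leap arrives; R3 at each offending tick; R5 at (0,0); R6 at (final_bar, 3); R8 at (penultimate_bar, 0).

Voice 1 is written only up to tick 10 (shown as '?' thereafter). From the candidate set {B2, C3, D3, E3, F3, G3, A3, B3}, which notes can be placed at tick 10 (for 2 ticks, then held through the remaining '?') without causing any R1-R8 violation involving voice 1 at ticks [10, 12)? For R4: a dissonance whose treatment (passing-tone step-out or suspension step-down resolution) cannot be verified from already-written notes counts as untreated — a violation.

B2: legal
C3: violates R4
D3: legal
E3: violates R4
F3: violates R4
G3: legal
A3: violates R4
B3: legal

{B2, B3, D3, G3}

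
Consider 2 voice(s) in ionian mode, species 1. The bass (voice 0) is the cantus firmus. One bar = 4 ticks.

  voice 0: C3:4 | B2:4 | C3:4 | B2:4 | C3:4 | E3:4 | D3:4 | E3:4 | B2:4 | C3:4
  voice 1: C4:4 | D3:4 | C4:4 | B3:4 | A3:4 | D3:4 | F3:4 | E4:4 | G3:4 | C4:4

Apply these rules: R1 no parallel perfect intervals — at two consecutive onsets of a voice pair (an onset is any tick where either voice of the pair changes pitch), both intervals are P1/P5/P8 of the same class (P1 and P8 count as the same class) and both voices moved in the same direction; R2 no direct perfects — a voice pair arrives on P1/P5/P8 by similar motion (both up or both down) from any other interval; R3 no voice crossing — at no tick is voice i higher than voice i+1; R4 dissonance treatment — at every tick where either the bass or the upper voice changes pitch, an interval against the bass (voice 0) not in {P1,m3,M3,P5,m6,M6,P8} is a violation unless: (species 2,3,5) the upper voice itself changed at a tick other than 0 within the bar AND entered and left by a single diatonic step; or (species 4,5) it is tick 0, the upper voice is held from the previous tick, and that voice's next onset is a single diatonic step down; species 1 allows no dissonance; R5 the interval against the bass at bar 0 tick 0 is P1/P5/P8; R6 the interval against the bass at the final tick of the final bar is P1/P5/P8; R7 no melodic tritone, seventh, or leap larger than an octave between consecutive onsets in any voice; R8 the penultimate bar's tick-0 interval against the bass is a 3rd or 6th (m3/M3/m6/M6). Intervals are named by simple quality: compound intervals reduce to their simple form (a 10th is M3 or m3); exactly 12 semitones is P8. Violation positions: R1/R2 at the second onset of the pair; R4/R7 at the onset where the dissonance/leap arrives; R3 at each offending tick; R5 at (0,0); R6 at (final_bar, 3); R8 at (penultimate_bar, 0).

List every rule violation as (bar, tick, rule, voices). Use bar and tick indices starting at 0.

bar 0: v0=C3 v1=C4 downbeat P8
bar 1: v0=B2 v1=D3 downbeat m3
bar 2: v0=C3 v1=C4 downbeat P8
bar 3: v0=B2 v1=B3 downbeat P8
bar 4: v0=C3 v1=A3 downbeat M6
bar 5: v0=E3 v1=D3 downbeat M2
bar 6: v0=D3 v1=F3 downbeat m3
bar 7: v0=E3 v1=E4 downbeat P8
bar 8: v0=B2 v1=G3 downbeat m6
bar 9: v0=C3 v1=C4 downbeat P8
  -> R7 @ bar 1 tick 0 v(1,): C4->D3 leap 10st
  -> R2 @ bar 2 tick 0 v(0, 1): B2/D3 m3 -> C3/C4 P8 similar
  -> R7 @ bar 2 tick 0 v(1,): D3->C4 leap 10st
  -> R1 @ bar 3 tick 0 v(0, 1): C3/C4 P8 -> B2/B3 P8 similar
  -> R3 @ bar 5 tick 0 v(0, 1): E3 above D3
  -> R4 @ bar 5 tick 0 v(0, 1): E3/D3 M2 untreated
  -> R3 @ bar 5 tick 1 v(0, 1): E3 above D3
  -> R3 @ bar 5 tick 2 v(0, 1): E3 above D3
  -> R3 @ bar 5 tick 3 v(0, 1): E3 above D3
  -> R2 @ bar 7 tick 0 v(0, 1): D3/F3 m3 -> E3/E4 P8 similar
  -> R7 @ bar 7 tick 0 v(1,): F3->E4 leap 11st
  -> R2 @ bar 9 tick 0 v(0, 1): B2/G3 m6 -> C3/C4 P8 similar

(1, 0, R7, (1,))
(2, 0, R2, (0, 1))
(2, 0, R7, (1,))
(3, 0, R1, (0, 1))
(5, 0, R3, (0, 1))
(5, 0, R4, (0, 1))
(5, 1, R3, (0, 1))
(5, 2, R3, (0, 1))
(5, 3, R3, (0, 1))
(7, 0, R2, (0, 1))
(7, 0, R7, (1,))
(9, 0, R2, (0, 1))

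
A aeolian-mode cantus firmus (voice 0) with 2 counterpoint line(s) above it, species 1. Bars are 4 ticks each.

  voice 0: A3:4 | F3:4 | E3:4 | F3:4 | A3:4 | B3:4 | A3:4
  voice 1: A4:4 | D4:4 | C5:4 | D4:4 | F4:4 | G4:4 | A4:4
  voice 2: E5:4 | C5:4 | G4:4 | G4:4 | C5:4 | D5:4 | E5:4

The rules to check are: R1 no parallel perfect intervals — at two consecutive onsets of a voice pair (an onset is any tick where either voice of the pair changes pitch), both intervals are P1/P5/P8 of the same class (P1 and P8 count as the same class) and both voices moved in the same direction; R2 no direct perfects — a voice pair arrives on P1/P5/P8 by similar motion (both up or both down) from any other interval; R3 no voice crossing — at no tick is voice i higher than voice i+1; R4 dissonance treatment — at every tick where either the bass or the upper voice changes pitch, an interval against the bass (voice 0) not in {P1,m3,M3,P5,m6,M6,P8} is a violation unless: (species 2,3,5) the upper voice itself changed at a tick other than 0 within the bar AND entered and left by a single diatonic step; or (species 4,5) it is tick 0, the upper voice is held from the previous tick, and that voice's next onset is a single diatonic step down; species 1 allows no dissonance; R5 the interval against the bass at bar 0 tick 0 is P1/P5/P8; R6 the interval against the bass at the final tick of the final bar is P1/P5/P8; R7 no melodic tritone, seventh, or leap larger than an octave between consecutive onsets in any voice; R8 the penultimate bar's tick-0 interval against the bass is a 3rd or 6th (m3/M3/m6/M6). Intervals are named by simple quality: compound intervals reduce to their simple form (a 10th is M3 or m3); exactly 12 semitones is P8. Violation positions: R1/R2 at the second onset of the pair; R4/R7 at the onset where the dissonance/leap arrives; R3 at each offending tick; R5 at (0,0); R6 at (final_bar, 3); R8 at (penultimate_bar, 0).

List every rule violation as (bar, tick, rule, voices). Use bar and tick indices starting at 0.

bar 0: v0=A3 v1=A4 v2=E5 downbeat P5
bar 1: v0=F3 v1=D4 v2=C5 downbeat P5
bar 2: v0=E3 v1=C5 v2=G4 downbeat m3
bar 3: v0=F3 v1=D4 v2=G4 downbeat M2
bar 4: v0=A3 v1=F4 v2=C5 downbeat m3
bar 5: v0=B3 v1=G4 v2=D5 downbeat m3
bar 6: v0=A3 v1=A4 v2=E5 downbeat P5
  -> R1 @ bar 1 tick 0 v(0, 2): A3/E5 P5 -> F3/C5 P5 similar
  -> R3 @ bar 2 tick 0 v(1, 2): C5 above G4
  -> R7 @ bar 2 tick 0 v(1,): D4->C5 leap 10st
  -> R3 @ bar 2 tick 1 v(1, 2): C5 above G4
  -> R3 @ bar 2 tick 2 v(1, 2): C5 above G4
  -> R3 @ bar 2 tick 3 v(1, 2): C5 above G4
  -> R4 @ bar 3 tick 0 v(0, 2): F3/G4 M2 untreated
  -> R7 @ bar 3 tick 0 v(1,): C5->D4 leap 10st
  -> R2 @ bar 4 tick 0 v(1, 2): D4/G4 P4 -> F4/C5 P5 similar
  -> R1 @ bar 5 tick 0 v(1, 2): F4/C5 P5 -> G4/D5 P5 similar
  -> R1 @ bar 6 tick 0 v(1, 2): G4/D5 P5 -> A4/E5 P5 similar

(1, 0, R1, (0, 2))
(2, 0, R3, (1, 2))
(2, 0, R7, (1,))
(2, 1, R3, (1, 2))
(2, 2, R3, (1, 2))
(2, 3, R3, (1, 2))
(3, 0, R4, (0, 2))
(3, 0, R7, (1,))
(4, 0, R2, (1, 2))
(5, 0, R1, (1, 2))
(6, 0, R1, (1, 2))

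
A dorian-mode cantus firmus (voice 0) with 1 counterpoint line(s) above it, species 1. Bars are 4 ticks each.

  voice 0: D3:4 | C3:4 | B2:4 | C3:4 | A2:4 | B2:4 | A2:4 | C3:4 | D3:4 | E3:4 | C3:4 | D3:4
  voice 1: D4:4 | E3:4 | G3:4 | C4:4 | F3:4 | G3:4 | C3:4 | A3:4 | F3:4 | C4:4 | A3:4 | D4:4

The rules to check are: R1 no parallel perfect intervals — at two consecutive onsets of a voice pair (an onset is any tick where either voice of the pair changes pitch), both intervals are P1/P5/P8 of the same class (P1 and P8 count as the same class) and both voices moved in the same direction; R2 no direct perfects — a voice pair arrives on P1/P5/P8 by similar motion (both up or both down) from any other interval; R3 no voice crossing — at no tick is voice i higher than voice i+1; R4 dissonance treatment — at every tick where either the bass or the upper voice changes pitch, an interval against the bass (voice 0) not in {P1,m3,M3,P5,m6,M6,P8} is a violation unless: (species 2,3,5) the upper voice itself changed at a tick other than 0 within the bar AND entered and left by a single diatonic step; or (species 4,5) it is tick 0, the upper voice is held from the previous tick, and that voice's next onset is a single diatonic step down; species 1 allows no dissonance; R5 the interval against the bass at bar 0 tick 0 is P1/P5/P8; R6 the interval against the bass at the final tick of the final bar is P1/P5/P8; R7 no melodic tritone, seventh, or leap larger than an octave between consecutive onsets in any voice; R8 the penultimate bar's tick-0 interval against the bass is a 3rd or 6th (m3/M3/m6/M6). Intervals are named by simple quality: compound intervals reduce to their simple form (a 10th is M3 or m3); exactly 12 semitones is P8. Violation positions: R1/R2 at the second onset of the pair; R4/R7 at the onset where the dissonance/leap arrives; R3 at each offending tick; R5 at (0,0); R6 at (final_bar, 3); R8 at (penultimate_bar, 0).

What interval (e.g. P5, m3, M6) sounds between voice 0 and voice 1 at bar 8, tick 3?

m3

voice 0=D3 voice 1=F3 -> m3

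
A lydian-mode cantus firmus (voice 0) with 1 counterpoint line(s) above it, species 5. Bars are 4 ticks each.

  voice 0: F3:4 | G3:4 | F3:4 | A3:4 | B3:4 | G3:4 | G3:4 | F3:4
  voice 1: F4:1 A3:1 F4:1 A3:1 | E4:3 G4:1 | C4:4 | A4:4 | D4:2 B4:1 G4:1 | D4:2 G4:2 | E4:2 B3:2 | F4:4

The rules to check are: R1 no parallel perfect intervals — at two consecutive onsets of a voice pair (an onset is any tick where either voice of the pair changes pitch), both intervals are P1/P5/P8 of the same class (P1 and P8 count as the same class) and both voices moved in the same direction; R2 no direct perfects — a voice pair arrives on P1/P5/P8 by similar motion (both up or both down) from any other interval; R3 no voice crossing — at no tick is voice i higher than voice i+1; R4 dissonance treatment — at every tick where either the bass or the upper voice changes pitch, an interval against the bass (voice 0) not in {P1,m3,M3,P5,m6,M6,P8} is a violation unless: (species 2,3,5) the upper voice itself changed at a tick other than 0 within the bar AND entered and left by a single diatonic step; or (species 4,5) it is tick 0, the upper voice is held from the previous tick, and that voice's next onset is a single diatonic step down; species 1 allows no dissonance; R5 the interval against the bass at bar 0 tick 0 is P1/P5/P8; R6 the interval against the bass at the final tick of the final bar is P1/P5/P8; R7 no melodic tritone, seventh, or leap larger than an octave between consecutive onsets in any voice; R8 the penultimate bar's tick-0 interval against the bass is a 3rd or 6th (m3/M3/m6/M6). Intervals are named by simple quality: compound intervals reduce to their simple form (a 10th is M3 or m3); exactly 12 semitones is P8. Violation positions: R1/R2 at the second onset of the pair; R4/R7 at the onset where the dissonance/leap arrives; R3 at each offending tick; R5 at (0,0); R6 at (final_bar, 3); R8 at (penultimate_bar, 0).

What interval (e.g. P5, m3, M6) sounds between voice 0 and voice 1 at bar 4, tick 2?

voice 0=B3 voice 1=B4 -> P8

P8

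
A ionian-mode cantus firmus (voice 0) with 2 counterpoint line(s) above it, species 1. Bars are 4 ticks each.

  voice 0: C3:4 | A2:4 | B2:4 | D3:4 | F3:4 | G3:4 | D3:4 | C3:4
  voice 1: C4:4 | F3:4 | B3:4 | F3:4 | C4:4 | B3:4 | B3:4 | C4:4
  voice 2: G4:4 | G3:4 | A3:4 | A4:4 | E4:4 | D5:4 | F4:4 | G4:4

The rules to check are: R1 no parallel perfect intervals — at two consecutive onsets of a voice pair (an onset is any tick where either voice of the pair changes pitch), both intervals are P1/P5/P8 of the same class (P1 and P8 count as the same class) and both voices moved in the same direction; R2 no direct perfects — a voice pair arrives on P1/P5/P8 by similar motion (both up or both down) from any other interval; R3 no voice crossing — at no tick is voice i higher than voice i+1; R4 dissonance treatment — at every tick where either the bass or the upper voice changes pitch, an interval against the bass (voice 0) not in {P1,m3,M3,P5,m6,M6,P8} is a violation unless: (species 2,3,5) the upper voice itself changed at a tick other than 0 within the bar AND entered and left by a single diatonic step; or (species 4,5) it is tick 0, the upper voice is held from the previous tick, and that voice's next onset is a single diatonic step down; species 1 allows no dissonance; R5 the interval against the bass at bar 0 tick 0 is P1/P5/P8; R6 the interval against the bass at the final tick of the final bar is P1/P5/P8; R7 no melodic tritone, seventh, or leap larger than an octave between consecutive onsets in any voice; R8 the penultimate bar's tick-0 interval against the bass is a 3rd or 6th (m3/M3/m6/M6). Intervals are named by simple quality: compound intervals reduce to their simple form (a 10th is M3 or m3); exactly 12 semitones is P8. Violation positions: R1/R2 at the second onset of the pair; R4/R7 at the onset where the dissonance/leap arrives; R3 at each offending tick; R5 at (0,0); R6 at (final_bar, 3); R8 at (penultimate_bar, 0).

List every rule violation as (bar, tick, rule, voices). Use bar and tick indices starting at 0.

bar 0: v0=C3 v1=C4 v2=G4 downbeat P5
bar 1: v0=A2 v1=F3 v2=G3 downbeat m7
bar 2: v0=B2 v1=B3 v2=A3 downbeat m7
bar 3: v0=D3 v1=F3 v2=A4 downbeat P5
bar 4: v0=F3 v1=C4 v2=E4 downbeat M7
bar 5: v0=G3 v1=B3 v2=D5 downbeat P5
bar 6: v0=D3 v1=B3 v2=F4 downbeat m3
bar 7: v0=C3 v1=C4 v2=G4 downbeat P5
  -> R4 @ bar 1 tick 0 v(0, 2): A2/G3 m7 untreated
  -> R2 @ bar 2 tick 0 v(0, 1): A2/F3 m6 -> B2/B3 P8 similar
  -> R3 @ bar 2 tick 0 v(1, 2): B3 above A3
  -> R4 @ bar 2 tick 0 v(0, 2): B2/A3 m7 untreated
  -> R7 @ bar 2 tick 0 v(1,): F3->B3 leap 6st
  -> R3 @ bar 2 tick 1 v(1, 2): B3 above A3
  -> R3 @ bar 2 tick 2 v(1, 2): B3 above A3
  -> R3 @ bar 2 tick 3 v(1, 2): B3 above A3
  -> R2 @ bar 3 tick 0 v(0, 2): B2/A3 m7 -> D3/A4 P5 similar
  -> R7 @ bar 3 tick 0 v(1,): B3->F3 leap 6st
  -> R2 @ bar 4 tick 0 v(0, 1): D3/F3 m3 -> F3/C4 P5 similar
  -> R4 @ bar 4 tick 0 v(0, 2): F3/E4 M7 untreated
  -> R2 @ bar 5 tick 0 v(0, 2): F3/E4 M7 -> G3/D5 P5 similar
  -> R7 @ bar 5 tick 0 v(2,): E4->D5 leap 10st
  -> R2 @ bar 7 tick 0 v(1, 2): B3/F4 TT -> C4/G4 P5 similar

(1, 0, R4, (0, 2))
(2, 0, R2, (0, 1))
(2, 0, R3, (1, 2))
(2, 0, R4, (0, 2))
(2, 0, R7, (1,))
(2, 1, R3, (1, 2))
(2, 2, R3, (1, 2))
(2, 3, R3, (1, 2))
(3, 0, R2, (0, 2))
(3, 0, R7, (1,))
(4, 0, R2, (0, 1))
(4, 0, R4, (0, 2))
(5, 0, R2, (0, 2))
(5, 0, R7, (2,))
(7, 0, R2, (1, 2))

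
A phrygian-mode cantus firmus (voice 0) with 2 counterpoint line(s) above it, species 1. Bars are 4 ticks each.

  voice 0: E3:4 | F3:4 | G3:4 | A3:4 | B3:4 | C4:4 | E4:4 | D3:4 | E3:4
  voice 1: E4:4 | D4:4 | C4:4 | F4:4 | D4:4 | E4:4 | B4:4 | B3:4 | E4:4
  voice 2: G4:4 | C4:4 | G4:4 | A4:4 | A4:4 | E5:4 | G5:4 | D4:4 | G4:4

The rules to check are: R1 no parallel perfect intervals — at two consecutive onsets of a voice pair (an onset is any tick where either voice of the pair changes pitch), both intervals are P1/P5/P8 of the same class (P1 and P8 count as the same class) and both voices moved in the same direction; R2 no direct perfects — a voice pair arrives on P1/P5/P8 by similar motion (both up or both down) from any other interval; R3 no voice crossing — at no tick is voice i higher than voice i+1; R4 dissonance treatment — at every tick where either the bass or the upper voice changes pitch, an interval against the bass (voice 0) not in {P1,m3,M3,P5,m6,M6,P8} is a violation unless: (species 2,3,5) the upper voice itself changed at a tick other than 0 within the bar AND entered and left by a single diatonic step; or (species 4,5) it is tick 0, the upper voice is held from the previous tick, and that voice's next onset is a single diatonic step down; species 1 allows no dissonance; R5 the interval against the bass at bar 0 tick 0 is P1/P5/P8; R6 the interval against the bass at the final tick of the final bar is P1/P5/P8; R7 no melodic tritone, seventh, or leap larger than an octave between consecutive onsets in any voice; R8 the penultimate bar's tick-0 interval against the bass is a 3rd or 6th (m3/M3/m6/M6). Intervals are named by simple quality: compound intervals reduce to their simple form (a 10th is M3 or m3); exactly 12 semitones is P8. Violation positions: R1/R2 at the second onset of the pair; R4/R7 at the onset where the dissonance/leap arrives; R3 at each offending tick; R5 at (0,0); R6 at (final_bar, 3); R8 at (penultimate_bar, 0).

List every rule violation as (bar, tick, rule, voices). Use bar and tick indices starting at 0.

bar 0: v0=E3 v1=E4 v2=G4 downbeat m3
bar 1: v0=F3 v1=D4 v2=C4 downbeat P5
bar 2: v0=G3 v1=C4 v2=G4 downbeat P8
bar 3: v0=A3 v1=F4 v2=A4 downbeat P8
bar 4: v0=B3 v1=D4 v2=A4 downbeat m7
bar 5: v0=C4 v1=E4 v2=E5 downbeat M3
bar 6: v0=E4 v1=B4 v2=G5 downbeat m3
bar 7: v0=D3 v1=B3 v2=D4 downbeat P8
bar 8: v0=E3 v1=E4 v2=G4 downbeat m3
  -> R5 @ bar 0 tick 0 v(0, 2): opens on m3
  -> R3 @ bar 1 tick 0 v(1, 2): D4 above C4
  -> R3 @ bar 1 tick 1 v(1, 2): D4 above C4
  -> R3 @ bar 1 tick 2 v(1, 2): D4 above C4
  -> R3 @ bar 1 tick 3 v(1, 2): D4 above C4
  -> R2 @ bar 2 tick 0 v(0, 2): F3/C4 P5 -> G3/G4 P8 similar
  -> R4 @ bar 2 tick 0 v(0, 1): G3/C4 P4 untreated
  -> R1 @ bar 3 tick 0 v(0, 2): G3/G4 P8 -> A3/A4 P8 similar
  -> R4 @ bar 4 tick 0 v(0, 2): B3/A4 m7 untreated
  -> R2 @ bar 5 tick 0 v(1, 2): D4/A4 P5 -> E4/E5 P8 similar
  -> R2 @ bar 6 tick 0 v(0, 1): C4/E4 M3 -> E4/B4 P5 similar
  -> R2 @ bar 7 tick 0 v(0, 2): E4/G5 m3 -> D3/D4 P8 similar
  -> R7 @ bar 7 tick 0 v(0,): E4->D3 leap 14st
  -> R7 @ bar 7 tick 0 v(2,): G5->D4 leap 17st
  -> R8 @ bar 7 tick 0 v(0, 2): penult P8 not 3rd/6th
  -> R2 @ bar 8 tick 0 v(0, 1): D3/B3 M6 -> E3/E4 P8 similar
  -> R6 @ bar 8 tick 3 v(0, 2): closes on m3

(0, 0, R5, (0, 2))
(1, 0, R3, (1, 2))
(1, 1, R3, (1, 2))
(1, 2, R3, (1, 2))
(1, 3, R3, (1, 2))
(2, 0, R2, (0, 2))
(2, 0, R4, (0, 1))
(3, 0, R1, (0, 2))
(4, 0, R4, (0, 2))
(5, 0, R2, (1, 2))
(6, 0, R2, (0, 1))
(7, 0, R2, (0, 2))
(7, 0, R7, (0,))
(7, 0, R7, (2,))
(7, 0, R8, (0, 2))
(8, 0, R2, (0, 1))
(8, 3, R6, (0, 2))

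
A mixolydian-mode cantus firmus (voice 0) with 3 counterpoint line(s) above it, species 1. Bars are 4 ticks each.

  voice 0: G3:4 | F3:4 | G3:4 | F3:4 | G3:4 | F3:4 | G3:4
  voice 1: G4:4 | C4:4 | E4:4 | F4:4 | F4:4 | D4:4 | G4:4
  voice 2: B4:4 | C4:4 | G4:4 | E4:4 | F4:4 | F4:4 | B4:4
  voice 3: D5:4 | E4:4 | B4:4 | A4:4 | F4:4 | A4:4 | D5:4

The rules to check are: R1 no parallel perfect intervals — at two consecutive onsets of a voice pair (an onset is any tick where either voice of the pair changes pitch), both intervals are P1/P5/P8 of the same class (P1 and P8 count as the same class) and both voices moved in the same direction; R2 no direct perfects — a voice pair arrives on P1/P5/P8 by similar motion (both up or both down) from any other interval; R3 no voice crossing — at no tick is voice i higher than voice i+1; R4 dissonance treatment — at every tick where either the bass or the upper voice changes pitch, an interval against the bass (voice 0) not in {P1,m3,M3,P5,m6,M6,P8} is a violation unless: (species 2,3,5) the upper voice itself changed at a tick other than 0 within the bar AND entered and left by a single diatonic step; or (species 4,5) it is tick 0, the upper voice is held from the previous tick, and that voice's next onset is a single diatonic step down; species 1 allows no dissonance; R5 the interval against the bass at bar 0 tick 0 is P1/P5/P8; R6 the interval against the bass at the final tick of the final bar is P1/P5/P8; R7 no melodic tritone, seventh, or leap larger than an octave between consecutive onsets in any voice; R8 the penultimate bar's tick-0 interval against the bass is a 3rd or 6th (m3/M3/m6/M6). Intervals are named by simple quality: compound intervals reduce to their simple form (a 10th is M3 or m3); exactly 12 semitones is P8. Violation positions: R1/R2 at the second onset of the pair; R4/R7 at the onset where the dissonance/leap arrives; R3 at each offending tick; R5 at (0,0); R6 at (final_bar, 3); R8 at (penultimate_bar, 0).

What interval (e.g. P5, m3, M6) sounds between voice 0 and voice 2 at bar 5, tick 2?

P8

voice 0=F3 voice 2=F4 -> P8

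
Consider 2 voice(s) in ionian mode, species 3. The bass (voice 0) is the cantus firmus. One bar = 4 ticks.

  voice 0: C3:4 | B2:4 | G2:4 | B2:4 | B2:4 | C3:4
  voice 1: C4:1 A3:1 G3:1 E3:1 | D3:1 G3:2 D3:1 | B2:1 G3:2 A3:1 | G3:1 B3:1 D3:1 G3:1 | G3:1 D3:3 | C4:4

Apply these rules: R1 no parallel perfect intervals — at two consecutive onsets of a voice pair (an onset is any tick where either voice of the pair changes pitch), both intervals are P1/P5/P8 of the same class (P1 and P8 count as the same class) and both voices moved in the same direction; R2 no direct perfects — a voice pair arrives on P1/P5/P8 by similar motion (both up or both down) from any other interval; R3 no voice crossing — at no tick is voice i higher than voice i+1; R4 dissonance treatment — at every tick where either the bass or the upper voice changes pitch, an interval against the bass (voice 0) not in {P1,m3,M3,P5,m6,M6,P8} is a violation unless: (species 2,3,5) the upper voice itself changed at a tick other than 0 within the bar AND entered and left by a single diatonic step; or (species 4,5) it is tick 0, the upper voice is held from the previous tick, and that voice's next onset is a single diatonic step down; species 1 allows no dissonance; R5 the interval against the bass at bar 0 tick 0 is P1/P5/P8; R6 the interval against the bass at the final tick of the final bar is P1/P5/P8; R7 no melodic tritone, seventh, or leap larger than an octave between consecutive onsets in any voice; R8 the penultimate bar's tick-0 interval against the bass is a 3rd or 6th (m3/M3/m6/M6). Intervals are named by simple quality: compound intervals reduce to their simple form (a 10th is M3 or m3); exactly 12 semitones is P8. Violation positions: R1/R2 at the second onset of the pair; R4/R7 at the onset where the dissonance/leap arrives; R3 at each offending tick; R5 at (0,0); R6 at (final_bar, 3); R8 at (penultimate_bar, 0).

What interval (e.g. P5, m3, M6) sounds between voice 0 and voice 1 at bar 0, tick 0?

voice 0=C3 voice 1=C4 -> P8

P8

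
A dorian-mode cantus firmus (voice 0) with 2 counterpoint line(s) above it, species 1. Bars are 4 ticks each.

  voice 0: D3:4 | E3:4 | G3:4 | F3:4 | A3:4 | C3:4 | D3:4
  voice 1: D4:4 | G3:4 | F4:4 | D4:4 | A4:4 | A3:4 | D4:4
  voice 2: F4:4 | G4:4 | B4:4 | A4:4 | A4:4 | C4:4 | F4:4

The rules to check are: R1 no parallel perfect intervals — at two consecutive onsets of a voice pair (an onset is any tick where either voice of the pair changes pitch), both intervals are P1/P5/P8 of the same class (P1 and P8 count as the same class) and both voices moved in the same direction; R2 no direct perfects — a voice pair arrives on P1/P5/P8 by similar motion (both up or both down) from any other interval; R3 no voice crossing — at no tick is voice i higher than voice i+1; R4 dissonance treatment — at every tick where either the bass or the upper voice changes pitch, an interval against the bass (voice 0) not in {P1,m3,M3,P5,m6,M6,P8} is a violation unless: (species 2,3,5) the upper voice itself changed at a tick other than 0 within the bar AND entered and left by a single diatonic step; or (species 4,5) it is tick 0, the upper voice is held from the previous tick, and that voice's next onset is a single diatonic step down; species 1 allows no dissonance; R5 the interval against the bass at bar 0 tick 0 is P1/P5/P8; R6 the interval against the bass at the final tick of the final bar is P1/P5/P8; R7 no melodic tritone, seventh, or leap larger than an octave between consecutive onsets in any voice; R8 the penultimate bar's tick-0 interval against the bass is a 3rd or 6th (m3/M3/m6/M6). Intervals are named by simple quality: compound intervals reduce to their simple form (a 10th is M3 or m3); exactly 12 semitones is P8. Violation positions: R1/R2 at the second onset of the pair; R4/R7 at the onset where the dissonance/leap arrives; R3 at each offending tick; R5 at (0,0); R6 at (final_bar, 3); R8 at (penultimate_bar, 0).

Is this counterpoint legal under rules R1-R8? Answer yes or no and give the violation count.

bar 0: v0=D3 v1=D4 v2=F4 (m3)
bar 1: v0=E3 v1=G3 v2=G4 (m3)
bar 2: v0=G3 v1=F4 v2=B4 (M3)
bar 3: v0=F3 v1=D4 v2=A4 (M3)
bar 4: v0=A3 v1=A4 v2=A4 (P8)
bar 5: v0=C3 v1=A3 v2=C4 (P8)
bar 6: v0=D3 v1=D4 v2=F4 (m3)
  R5 @ bar0.0: opens on m3
  R4 @ bar2.0: G3/F4 m7 untreated
  R7 @ bar2.0: G3->F4 leap 10st
  R2 @ bar3.0: F4/B4 TT -> D4/A4 P5 similar
  R2 @ bar4.0: F3/D4 M6 -> A3/A4 P8 similar
  R1 @ bar5.0: A3/A4 P8 -> C3/C4 P8 similar
  R8 @ bar5.0: penult P8 not 3rd/6th
  R2 @ bar6.0: C3/A3 M6 -> D3/D4 P8 similar
  R6 @ bar6.3: closes on m3

No (9 violations)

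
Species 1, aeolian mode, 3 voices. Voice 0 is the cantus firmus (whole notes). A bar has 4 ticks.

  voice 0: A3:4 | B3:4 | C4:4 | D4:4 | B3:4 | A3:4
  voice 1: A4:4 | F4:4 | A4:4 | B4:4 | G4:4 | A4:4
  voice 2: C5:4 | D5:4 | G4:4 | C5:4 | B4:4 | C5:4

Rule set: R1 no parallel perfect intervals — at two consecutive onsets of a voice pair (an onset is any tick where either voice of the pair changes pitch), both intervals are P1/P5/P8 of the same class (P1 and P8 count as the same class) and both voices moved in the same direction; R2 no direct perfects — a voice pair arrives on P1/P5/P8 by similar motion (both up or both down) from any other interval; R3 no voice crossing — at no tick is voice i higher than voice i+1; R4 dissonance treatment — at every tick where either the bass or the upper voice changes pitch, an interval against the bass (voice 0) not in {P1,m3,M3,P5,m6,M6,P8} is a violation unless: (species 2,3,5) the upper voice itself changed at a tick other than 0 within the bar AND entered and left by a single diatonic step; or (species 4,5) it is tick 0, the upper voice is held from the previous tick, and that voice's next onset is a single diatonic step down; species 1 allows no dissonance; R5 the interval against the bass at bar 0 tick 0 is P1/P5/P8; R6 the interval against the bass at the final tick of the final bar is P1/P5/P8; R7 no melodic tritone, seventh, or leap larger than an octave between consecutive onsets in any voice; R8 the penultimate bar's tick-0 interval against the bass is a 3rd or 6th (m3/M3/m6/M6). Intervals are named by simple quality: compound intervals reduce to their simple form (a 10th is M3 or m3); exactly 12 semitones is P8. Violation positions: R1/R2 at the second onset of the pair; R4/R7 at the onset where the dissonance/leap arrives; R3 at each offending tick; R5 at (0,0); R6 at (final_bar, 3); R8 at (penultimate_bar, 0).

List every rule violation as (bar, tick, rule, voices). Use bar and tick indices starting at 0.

bar 0: v0=A3 v1=A4 v2=C5 downbeat m3
bar 1: v0=B3 v1=F4 v2=D5 downbeat m3
bar 2: v0=C4 v1=A4 v2=G4 downbeat P5
bar 3: v0=D4 v1=B4 v2=C5 downbeat m7
bar 4: v0=B3 v1=G4 v2=B4 downbeat P8
bar 5: v0=A3 v1=A4 v2=C5 downbeat m3
  -> R5 @ bar 0 tick 0 v(0, 2): opens on m3
  -> R4 @ bar 1 tick 0 v(0, 1): B3/F4 TT untreated
  -> R3 @ bar 2 tick 0 v(1, 2): A4 above G4
  -> R3 @ bar 2 tick 1 v(1, 2): A4 above G4
  -> R3 @ bar 2 tick 2 v(1, 2): A4 above G4
  -> R3 @ bar 2 tick 3 v(1, 2): A4 above G4
  -> R4 @ bar 3 tick 0 v(0, 2): D4/C5 m7 untreated
  -> R2 @ bar 4 tick 0 v(0, 2): D4/C5 m7 -> B3/B4 P8 similar
  -> R8 @ bar 4 tick 0 v(0, 2): penult P8 not 3rd/6th
  -> R6 @ bar 5 tick 3 v(0, 2): closes on m3

(0, 0, R5, (0, 2))
(1, 0, R4, (0, 1))
(2, 0, R3, (1, 2))
(2, 1, R3, (1, 2))
(2, 2, R3, (1, 2))
(2, 3, R3, (1, 2))
(3, 0, R4, (0, 2))
(4, 0, R2, (0, 2))
(4, 0, R8, (0, 2))
(5, 3, R6, (0, 2))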